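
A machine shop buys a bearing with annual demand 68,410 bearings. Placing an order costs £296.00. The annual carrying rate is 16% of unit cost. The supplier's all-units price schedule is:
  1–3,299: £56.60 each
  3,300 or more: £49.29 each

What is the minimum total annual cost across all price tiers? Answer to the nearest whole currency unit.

TC* ≈ £3,391,078

Holding cost per unit per year at price C is H = 0.16·C.
For each price level, check whether its EOQ is feasible; otherwise the best quantity at that price is the breakpoint.
EOQ at £56.60 = 2114.7 (feasible in tier 1): TC = 68,410×£56.60 + (68,410/2114.7)×296 + (2114.7/2)×0.16×£56.60 = £3,891,156.89.
EOQ at £49.29 = 2266.1 < 3300, so use break Q=3300: TC = 68,410×£49.29 + (68,410/3300.0)×296 + (3300.0/2)×0.16×£49.29 = £3,391,077.63.
Lowest total cost among the candidates is at Q = 3300.0.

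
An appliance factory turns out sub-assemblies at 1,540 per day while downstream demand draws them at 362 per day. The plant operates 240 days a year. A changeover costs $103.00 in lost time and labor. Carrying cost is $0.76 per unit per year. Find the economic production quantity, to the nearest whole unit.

Q* ≈ 5,548 sub-assemblies

Annual demand D = 362 × 240 = 86,880.
Production build-up factor (1 − d/p) = 1 − 362/1,540 = 0.7649.
Q* = √(2DS / (H(1 − d/p))) = √(2 × 86,880 × 103 / (0.76 × 0.7649)).
= √(17,897,280 / 0.5814) ≈ 5548.485.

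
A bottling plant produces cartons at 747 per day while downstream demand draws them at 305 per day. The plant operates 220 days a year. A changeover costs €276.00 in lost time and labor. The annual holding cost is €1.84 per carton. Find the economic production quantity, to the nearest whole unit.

Q* ≈ 5,833 cartons

Annual demand D = 305 × 220 = 67,100.
Production build-up factor (1 − d/p) = 1 − 305/747 = 0.5917.
Q* = √(2DS / (H(1 − d/p))) = √(2 × 67,100 × 276 / (1.84 × 0.5917)).
= √(37,039,200 / 1.0887) ≈ 5832.719.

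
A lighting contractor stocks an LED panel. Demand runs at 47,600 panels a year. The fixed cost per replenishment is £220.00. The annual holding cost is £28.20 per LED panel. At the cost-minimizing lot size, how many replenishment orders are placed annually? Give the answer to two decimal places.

The optimal lot size = √(2DS/H) = √(2 × 47,600 × 220 / 28.2) ≈ 861.80.
Orders per year = D / Q* = 47,600 / 861.80 ≈ 55.233.

N ≈ 55.23 orders per year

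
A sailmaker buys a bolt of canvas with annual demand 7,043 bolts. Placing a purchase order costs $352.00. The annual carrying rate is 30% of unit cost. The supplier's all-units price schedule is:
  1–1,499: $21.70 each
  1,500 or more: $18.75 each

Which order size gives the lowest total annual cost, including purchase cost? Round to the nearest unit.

Q* ≈ 1,500 bolts

Holding cost per unit per year at price C is H = 0.30·C.
Candidates are each tier's EOQ (if it falls in that tier) and each price-break quantity.
EOQ at $21.70 = 872.7 (feasible in tier 1): TC = 7,043×$21.70 + (7,043/872.7)×352 + (872.7/2)×0.30×$21.70 = $158,514.50.
EOQ at $18.75 = 938.9 < 1500, so use break Q=1500: TC = 7,043×$18.75 + (7,043/1500.0)×352 + (1500.0/2)×0.30×$18.75 = $137,927.76.
Lowest total cost is $137,927.76 at Q = 1500.0.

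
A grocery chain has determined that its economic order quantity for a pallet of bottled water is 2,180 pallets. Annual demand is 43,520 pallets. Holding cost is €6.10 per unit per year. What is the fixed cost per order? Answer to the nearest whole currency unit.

Squaring Q* = √(2DS/H) gives Q*² = 2DS/H.
From Q* = √(2DS/H): S = Q*²H / (2D) = 2,180² × 6.1 / (2 × 43,520) = 333.0611.

S ≈ €333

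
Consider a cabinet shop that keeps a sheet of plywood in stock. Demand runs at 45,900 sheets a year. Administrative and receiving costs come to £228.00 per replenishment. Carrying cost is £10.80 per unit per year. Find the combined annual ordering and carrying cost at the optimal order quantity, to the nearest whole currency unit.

Q* = √(2DS/H) = √(2 × 45,900 × 228 / 10.8) ≈ 1392.12.
At the optimum the two cost components are equal, so total cost = 2·(Q*/2)H = Q*·H.
Minimum total = √(2DSH) = √(2 × 45,900 × 228 × 10.8) ≈ 15034.903.

TC* ≈ £15,035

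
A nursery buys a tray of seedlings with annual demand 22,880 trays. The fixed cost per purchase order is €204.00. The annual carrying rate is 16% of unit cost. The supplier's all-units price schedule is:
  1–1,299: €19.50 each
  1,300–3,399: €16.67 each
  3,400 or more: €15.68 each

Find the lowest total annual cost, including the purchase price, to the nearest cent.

TC* ≈ €364,396.16

Holding cost per unit per year at price C is H = 0.16·C.
For each price level, check whether its EOQ is feasible; otherwise the best quantity at that price is the breakpoint.
Tier 1 (€19.50): EOQ = 1729.7 exceeds tier's upper bound 1299, so this tier is dominated.
EOQ at €16.67 = 1870.8 (feasible in tier 2): TC = 22,880×€16.67 + (22,880/1870.8)×204 + (1870.8/2)×0.16×€16.67 = €386,399.43.
EOQ at €15.68 = 1929.0 < 3400, so use break Q=3400: TC = 22,880×€15.68 + (22,880/3400.0)×204 + (3400.0/2)×0.16×€15.68 = €364,396.16.
Lowest total cost among the candidates is at Q = 3400.0.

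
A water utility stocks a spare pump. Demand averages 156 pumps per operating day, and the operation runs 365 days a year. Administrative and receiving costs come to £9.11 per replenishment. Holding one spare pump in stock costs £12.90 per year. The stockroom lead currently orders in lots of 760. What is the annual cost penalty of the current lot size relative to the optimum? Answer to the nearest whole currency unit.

Annual demand D = 156 × 365 = 56,940.
EOQ = √(2DS/H) = √(2 × 56,940 × 9.11 / 12.9) ≈ 283.59.
Cost at Q* = (D/Q*)S + (Q*/2)H = √(2DSH) ≈ £3,658.29.
Cost at Q = 760: (56,940/760)×9.11 + (760/2)×12.9 = £682.53 + £4,902.00 = £5,584.53.
Excess = £5,584.53 − £3,658.29 = £1,926.24.

Extra cost ≈ £1,926 per year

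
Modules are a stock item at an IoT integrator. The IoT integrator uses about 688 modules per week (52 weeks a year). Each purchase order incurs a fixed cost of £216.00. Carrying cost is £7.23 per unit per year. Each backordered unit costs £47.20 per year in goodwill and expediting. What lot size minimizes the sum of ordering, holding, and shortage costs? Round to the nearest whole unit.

Annual demand D = 688 × 52 = 35,776.
With planned backorders, Q* = √(2DS/H) · √((H+B)/B).
√(2DS/H) = √(2 × 35,776 × 216 / 7.23) = 1462.072.
√((H+B)/B) = √((7.23+47.2)/47.2) = 1.0739.
Q* ≈ 1570.062.

Q* ≈ 1,570 modules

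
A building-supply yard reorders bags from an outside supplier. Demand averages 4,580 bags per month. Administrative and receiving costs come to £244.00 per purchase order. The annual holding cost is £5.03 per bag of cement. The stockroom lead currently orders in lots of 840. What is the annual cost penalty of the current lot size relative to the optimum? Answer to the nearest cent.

Annual demand D = 4,580 × 12 = 54,960.
EOQ = √(2DS/H) = √(2 × 54,960 × 244 / 5.03) ≈ 2309.13.
Cost at Q* = (D/Q*)S + (Q*/2)H = √(2DSH) ≈ £11,614.95.
Cost at Q = 840: (54,960/840)×244 + (840/2)×5.03 = £15,964.57 + £2,112.60 = £18,077.17.
Excess = £18,077.17 − £11,614.95 = £6,462.22.

Extra cost ≈ £6,462.22 per year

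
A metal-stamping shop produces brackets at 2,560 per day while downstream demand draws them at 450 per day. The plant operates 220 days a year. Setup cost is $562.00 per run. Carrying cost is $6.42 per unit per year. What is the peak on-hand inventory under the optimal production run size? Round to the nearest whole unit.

I_max ≈ 3,780 brackets

Annual demand D = 450 × 220 = 99,000.
Production build-up factor (1 − d/p) = 1 − 450/2,560 = 0.8242.
Q* = √(2DS / (H(1 − d/p))) = √(2 × 99,000 × 562 / (6.42 × 0.8242)).
= √(111,276,000 / 5.2915) ≈ 4585.767.
Maximum inventory = Q*(1 − d/p) = 4585.767 × 0.8242 ≈ 3779.675.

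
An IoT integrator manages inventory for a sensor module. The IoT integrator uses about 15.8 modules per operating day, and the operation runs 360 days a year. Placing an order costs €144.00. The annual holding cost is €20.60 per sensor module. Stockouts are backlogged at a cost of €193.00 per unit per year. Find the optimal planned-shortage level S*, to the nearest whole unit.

Annual demand D = 15.8 × 360 = 5,688.
With planned backorders, Q* = √(2DS/H) · √((H+B)/B).
√(2DS/H) = √(2 × 5,688 × 144 / 20.6) = 281.996.
√((H+B)/B) = √((20.6+193)/193) = 1.0520.
Q* ≈ 296.664.
S* = Q* · H/(H+B) = 296.664 × 20.6/213.6 ≈ 28.611.

S* ≈ 29 modules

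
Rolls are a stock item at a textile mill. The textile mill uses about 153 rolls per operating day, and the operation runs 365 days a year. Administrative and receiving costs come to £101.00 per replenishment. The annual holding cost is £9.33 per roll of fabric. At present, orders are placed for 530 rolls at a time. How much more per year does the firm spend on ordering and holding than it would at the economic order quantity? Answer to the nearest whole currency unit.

Extra cost ≈ £2,856 per year

Annual demand D = 153 × 365 = 55,845.
EOQ = √(2DS/H) = √(2 × 55,845 × 101 / 9.33) ≈ 1099.58.
Cost at Q* = (D/Q*)S + (Q*/2)H = √(2DSH) ≈ £10,259.09.
Cost at Q = 530: (55,845/530)×101 + (530/2)×9.33 = £10,642.16 + £2,472.45 = £13,114.61.
Excess = £13,114.61 − £10,259.09 = £2,855.52.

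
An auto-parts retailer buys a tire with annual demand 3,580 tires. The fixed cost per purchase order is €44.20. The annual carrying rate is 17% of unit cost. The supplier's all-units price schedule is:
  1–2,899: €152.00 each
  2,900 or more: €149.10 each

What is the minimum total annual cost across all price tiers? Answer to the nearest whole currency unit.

TC* ≈ €547,020

Holding cost per unit per year at price C is H = 0.17·C.
For each price level, check whether its EOQ is feasible; otherwise the best quantity at that price is the breakpoint.
EOQ at €152.00 = 110.7 (feasible in tier 1): TC = 3,580×€152.00 + (3,580/110.7)×44.2 + (110.7/2)×0.17×€152.00 = €547,019.66.
EOQ at €149.10 = 111.7 < 2900, so use break Q=2900: TC = 3,580×€149.10 + (3,580/2900.0)×44.2 + (2900.0/2)×0.17×€149.10 = €570,585.71.
Lowest total cost among the candidates is at Q = 110.7.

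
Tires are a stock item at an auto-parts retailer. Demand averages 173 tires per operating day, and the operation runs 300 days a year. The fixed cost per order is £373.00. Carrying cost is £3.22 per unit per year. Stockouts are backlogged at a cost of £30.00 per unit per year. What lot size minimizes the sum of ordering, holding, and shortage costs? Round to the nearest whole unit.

Q* ≈ 3,649 tires

Annual demand D = 173 × 300 = 51,900.
With planned backorders, Q* = √(2DS/H) · √((H+B)/B).
√(2DS/H) = √(2 × 51,900 × 373 / 3.22) = 3467.569.
√((H+B)/B) = √((3.22+30)/30) = 1.0523.
Q* ≈ 3648.920.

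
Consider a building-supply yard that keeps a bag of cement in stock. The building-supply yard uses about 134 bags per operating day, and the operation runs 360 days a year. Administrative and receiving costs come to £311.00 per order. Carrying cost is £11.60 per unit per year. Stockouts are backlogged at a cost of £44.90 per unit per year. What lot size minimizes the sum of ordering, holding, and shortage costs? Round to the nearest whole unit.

Annual demand D = 134 × 360 = 48,240.
With planned backorders, Q* = √(2DS/H) · √((H+B)/B).
√(2DS/H) = √(2 × 48,240 × 311 / 11.6) = 1608.310.
√((H+B)/B) = √((11.6+44.9)/44.9) = 1.1218.
Q* ≈ 1804.143.

Q* ≈ 1,804 bags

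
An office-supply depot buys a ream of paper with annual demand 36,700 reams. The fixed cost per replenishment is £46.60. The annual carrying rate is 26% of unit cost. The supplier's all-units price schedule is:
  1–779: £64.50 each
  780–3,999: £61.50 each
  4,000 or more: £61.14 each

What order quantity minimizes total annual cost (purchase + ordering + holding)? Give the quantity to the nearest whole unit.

Q* ≈ 780 reams

Holding cost per unit per year at price C is H = 0.26·C.
Evaluate total cost at each tier's feasible EOQ or, if the EOQ is below the tier, at the tier's minimum quantity.
EOQ at £64.50 = 451.6 (feasible in tier 1): TC = 36,700×£64.50 + (36,700/451.6)×46.6 + (451.6/2)×0.26×£64.50 = £2,374,723.69.
EOQ at £61.50 = 462.5 < 780, so use break Q=780: TC = 36,700×£61.50 + (36,700/780.0)×46.6 + (780.0/2)×0.26×£61.50 = £2,265,478.69.
EOQ at £61.14 = 463.9 < 4000, so use break Q=4000: TC = 36,700×£61.14 + (36,700/4000.0)×46.6 + (4000.0/2)×0.26×£61.14 = £2,276,058.35.
Lowest total cost is £2,265,478.69 at Q = 780.0.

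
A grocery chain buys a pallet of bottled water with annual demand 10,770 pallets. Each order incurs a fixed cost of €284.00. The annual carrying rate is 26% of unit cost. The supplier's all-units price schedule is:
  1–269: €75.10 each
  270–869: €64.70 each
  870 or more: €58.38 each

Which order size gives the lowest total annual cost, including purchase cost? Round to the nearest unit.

Holding cost per unit per year at price C is H = 0.26·C.
Candidates are each tier's EOQ (if it falls in that tier) and each price-break quantity.
Tier 1 (€75.10): EOQ = 559.7 exceeds tier's upper bound 269, so this tier is dominated.
EOQ at €64.70 = 603.0 (feasible in tier 2): TC = 10,770×€64.70 + (10,770/603.0)×284 + (603.0/2)×0.26×€64.70 = €706,963.27.
EOQ at €58.38 = 634.8 < 870, so use break Q=870: TC = 10,770×€58.38 + (10,770/870.0)×284 + (870.0/2)×0.26×€58.38 = €638,871.10.
Lowest total cost is €638,871.10 at Q = 870.0.

Q* ≈ 870 pallets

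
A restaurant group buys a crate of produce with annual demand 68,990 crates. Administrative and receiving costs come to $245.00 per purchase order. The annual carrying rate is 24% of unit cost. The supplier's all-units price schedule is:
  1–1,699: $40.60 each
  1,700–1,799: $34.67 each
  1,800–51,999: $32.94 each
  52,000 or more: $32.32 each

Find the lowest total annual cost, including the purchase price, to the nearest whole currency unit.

TC* ≈ $2,288,878

Holding cost per unit per year at price C is H = 0.24·C.
Evaluate total cost at each tier's feasible EOQ or, if the EOQ is below the tier, at the tier's minimum quantity.
Tier 1 ($40.60): EOQ = 1862.6 exceeds tier's upper bound 1699, so this tier is dominated.
Tier 2 ($34.67): EOQ = 2015.6 exceeds tier's upper bound 1799, so this tier is dominated.
EOQ at $32.94 = 2067.9 (feasible in tier 3): TC = 68,990×$32.94 + (68,990/2067.9)×245 + (2067.9/2)×0.24×$32.94 = $2,288,878.37.
EOQ at $32.32 = 2087.6 < 52000, so use break Q=52000: TC = 68,990×$32.32 + (68,990/52000.0)×245 + (52000.0/2)×0.24×$32.32 = $2,431,758.65.
Lowest total cost among the candidates is at Q = 2067.9.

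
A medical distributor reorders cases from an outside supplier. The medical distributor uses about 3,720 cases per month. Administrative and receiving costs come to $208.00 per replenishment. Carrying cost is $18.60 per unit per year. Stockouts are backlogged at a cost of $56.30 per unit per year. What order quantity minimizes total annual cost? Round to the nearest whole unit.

Q* ≈ 1,152 cases

Annual demand D = 3,720 × 12 = 44,640.
With planned backorders, Q* = √(2DS/H) · √((H+B)/B).
√(2DS/H) = √(2 × 44,640 × 208 / 18.6) = 999.200.
√((H+B)/B) = √((18.6+56.3)/56.3) = 1.1534.
Q* ≈ 1152.495.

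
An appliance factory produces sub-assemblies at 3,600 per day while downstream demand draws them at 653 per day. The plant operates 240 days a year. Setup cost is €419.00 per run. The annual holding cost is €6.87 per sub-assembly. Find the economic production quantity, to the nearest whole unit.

Q* ≈ 4,832 sub-assemblies

Annual demand D = 653 × 240 = 156,720.
Production build-up factor (1 − d/p) = 1 − 653/3,600 = 0.8186.
Q* = √(2DS / (H(1 − d/p))) = √(2 × 156,720 × 419 / (6.87 × 0.8186)).
= √(131,331,360 / 5.6239) ≈ 4832.446.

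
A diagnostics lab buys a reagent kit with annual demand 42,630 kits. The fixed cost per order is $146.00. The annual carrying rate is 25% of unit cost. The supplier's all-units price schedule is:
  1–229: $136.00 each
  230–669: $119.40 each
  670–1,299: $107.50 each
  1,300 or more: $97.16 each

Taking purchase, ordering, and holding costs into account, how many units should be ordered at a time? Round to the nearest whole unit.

Holding cost per unit per year at price C is H = 0.25·C.
Candidates are each tier's EOQ (if it falls in that tier) and each price-break quantity.
Tier 1 ($136.00): EOQ = 605.1 exceeds tier's upper bound 229, so this tier is dominated.
EOQ at $119.40 = 645.8 (feasible in tier 2): TC = 42,630×$119.40 + (42,630/645.8)×146 + (645.8/2)×0.25×$119.40 = $5,109,298.19.
EOQ at $107.50 = 680.6 (feasible in tier 3): TC = 42,630×$107.50 + (42,630/680.6)×146 + (680.6/2)×0.25×$107.50 = $4,601,015.41.
EOQ at $97.16 = 715.9 < 1300, so use break Q=1300: TC = 42,630×$97.16 + (42,630/1300.0)×146 + (1300.0/2)×0.25×$97.16 = $4,162,506.98.
Lowest total cost is $4,162,506.98 at Q = 1300.0.

Q* ≈ 1,300 kits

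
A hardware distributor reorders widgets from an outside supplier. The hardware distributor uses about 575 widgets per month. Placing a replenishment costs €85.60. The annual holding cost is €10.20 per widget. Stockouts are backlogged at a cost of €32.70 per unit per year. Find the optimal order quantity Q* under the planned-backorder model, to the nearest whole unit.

Q* ≈ 390 widgets

Annual demand D = 575 × 12 = 6,900.
With planned backorders, Q* = √(2DS/H) · √((H+B)/B).
√(2DS/H) = √(2 × 6,900 × 85.6 / 10.2) = 340.311.
√((H+B)/B) = √((10.2+32.7)/32.7) = 1.1454.
Q* ≈ 389.790.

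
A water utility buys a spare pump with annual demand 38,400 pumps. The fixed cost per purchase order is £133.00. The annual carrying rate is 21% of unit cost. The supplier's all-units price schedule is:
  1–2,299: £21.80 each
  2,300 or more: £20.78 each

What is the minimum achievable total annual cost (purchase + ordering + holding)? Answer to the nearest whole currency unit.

TC* ≈ £805,191

Holding cost per unit per year at price C is H = 0.21·C.
For each price level, check whether its EOQ is feasible; otherwise the best quantity at that price is the breakpoint.
EOQ at £21.80 = 1493.7 (feasible in tier 1): TC = 38,400×£21.80 + (38,400/1493.7)×133 + (1493.7/2)×0.21×£21.80 = £843,958.24.
EOQ at £20.78 = 1529.9 < 2300, so use break Q=2300: TC = 38,400×£20.78 + (38,400/2300.0)×133 + (2300.0/2)×0.21×£20.78 = £805,190.89.
Lowest total cost among the candidates is at Q = 2300.0.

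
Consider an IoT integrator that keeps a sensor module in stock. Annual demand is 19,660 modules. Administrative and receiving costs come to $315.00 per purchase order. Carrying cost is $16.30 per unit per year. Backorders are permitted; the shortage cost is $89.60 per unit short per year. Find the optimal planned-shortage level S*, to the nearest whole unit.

With planned backorders, Q* = √(2DS/H) · √((H+B)/B).
√(2DS/H) = √(2 × 19,660 × 315 / 16.3) = 871.702.
√((H+B)/B) = √((16.3+89.6)/89.6) = 1.0872.
Q* ≈ 947.681.
S* = Q* · H/(H+B) = 947.681 × 16.3/105.9 ≈ 145.866.

S* ≈ 146 modules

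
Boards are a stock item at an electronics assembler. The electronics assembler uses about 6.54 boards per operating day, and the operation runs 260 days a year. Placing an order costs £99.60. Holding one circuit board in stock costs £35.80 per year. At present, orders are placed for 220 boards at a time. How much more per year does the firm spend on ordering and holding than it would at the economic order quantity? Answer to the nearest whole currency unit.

Extra cost ≈ £1,226 per year

Annual demand D = 6.54 × 260 = 1,700.4.
EOQ = √(2DS/H) = √(2 × 1,700.4 × 99.6 / 35.8) ≈ 97.27.
Cost at Q* = (D/Q*)S + (Q*/2)H = √(2DSH) ≈ £3,482.26.
Cost at Q = 220: (1,700.4/220)×99.6 + (220/2)×35.8 = £769.82 + £3,938.00 = £4,707.82.
Excess = £4,707.82 − £3,482.26 = £1,225.55.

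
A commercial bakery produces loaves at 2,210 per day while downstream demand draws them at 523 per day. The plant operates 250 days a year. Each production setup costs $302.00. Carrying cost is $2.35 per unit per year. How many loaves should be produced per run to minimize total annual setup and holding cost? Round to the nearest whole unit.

Annual demand D = 523 × 250 = 130,750.
Production build-up factor (1 − d/p) = 1 − 523/2,210 = 0.7633.
Q* = √(2DS / (H(1 − d/p))) = √(2 × 130,750 × 302 / (2.35 × 0.7633)).
= √(78,973,000 / 1.7939) ≈ 6635.047.

Q* ≈ 6,635 loaves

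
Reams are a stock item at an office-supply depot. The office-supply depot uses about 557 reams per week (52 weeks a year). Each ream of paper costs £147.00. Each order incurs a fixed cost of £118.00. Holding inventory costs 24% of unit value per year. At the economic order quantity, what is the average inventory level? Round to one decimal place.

Average inventory ≈ 220.1 reams

Annual demand D = 557 × 52 = 28,964.
Holding cost H = 0.24 × £147.00 = £35.2800 per unit per year.
Q* = √(2DS/H) = √(2 × 28,964 × 118 / 35.28) ≈ 440.17.
Average inventory = Q*/2 ≈ 440.17 / 2 = 220.085.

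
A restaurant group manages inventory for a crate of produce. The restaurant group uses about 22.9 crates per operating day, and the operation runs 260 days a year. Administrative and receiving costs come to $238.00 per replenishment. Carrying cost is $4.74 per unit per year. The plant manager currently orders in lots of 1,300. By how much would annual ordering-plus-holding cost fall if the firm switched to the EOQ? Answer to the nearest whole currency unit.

Extra cost ≈ $506 per year

Annual demand D = 22.9 × 260 = 5,954.
EOQ = √(2DS/H) = √(2 × 5,954 × 238 / 4.74) ≈ 773.25.
Cost at Q* = (D/Q*)S + (Q*/2)H = √(2DSH) ≈ $3,665.19.
Cost at Q = 1,300: (5,954/1,300)×238 + (1,300/2)×4.74 = $1,090.04 + $3,081.00 = $4,171.04.
Excess = $4,171.04 − $3,665.19 = $505.85.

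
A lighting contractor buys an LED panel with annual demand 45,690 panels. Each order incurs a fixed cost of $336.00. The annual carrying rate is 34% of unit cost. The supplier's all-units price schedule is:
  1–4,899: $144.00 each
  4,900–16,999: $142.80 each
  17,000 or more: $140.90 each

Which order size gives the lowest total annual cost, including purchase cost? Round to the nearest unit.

Q* ≈ 792 panels

Holding cost per unit per year at price C is H = 0.34·C.
For each price level, check whether its EOQ is feasible; otherwise the best quantity at that price is the breakpoint.
EOQ at $144.00 = 791.9 (feasible in tier 1): TC = 45,690×$144.00 + (45,690/791.9)×336 + (791.9/2)×0.34×$144.00 = $6,618,131.80.
EOQ at $142.80 = 795.2 < 4900, so use break Q=4900: TC = 45,690×$142.80 + (45,690/4900.0)×336 + (4900.0/2)×0.34×$142.80 = $6,646,617.43.
EOQ at $140.90 = 800.6 < 17000, so use break Q=17000: TC = 45,690×$140.90 + (45,690/17000.0)×336 + (17000.0/2)×0.34×$140.90 = $6,845,825.05.
Lowest total cost is $6,618,131.80 at Q = 791.9.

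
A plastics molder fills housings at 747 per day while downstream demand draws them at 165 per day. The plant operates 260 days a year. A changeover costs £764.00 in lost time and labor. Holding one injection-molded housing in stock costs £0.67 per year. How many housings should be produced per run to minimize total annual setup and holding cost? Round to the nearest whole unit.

Annual demand D = 165 × 260 = 42,900.
Production build-up factor (1 − d/p) = 1 − 165/747 = 0.7791.
Q* = √(2DS / (H(1 − d/p))) = √(2 × 42,900 × 764 / (0.67 × 0.7791)).
= √(65,551,200 / 0.522) ≈ 11206.029.

Q* ≈ 11,206 housings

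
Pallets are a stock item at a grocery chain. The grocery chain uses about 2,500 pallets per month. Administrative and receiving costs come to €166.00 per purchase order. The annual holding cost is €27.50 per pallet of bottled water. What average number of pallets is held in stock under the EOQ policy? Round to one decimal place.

Annual demand D = 2,500 × 12 = 30,000.
EOQ = √(2DS/H) = √(2 × 30,000 × 166 / 27.5) ≈ 601.82.
Average inventory = Q*/2 ≈ 601.82 / 2 = 300.908.

Average inventory ≈ 300.9 pallets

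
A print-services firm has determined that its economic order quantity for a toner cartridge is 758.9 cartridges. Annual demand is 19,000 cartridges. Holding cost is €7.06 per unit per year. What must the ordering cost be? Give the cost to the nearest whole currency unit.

S ≈ €107

The basic EOQ model gives Q* = √(2DS/H); rearrange for the unknown.
From Q* = √(2DS/H): S = Q*²H / (2D) = 758.9² × 7.06 / (2 × 19,000) = 107.0016.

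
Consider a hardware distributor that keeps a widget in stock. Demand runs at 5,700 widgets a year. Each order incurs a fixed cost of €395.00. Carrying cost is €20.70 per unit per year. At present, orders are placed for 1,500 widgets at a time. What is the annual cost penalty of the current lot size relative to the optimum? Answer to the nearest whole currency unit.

EOQ = √(2DS/H) = √(2 × 5,700 × 395 / 20.7) ≈ 466.41.
Cost at Q* = (D/Q*)S + (Q*/2)H = √(2DSH) ≈ €9,654.64.
Cost at Q = 1,500: (5,700/1,500)×395 + (1,500/2)×20.7 = €1,501.00 + €15,525.00 = €17,026.00.
Excess = €17,026.00 − €9,654.64 = €7,371.36.

Extra cost ≈ €7,371 per year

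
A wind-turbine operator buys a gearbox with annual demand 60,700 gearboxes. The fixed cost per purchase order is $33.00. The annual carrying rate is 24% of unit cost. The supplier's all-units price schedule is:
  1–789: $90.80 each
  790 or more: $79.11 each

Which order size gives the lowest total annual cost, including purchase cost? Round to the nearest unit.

Holding cost per unit per year at price C is H = 0.24·C.
Evaluate total cost at each tier's feasible EOQ or, if the EOQ is below the tier, at the tier's minimum quantity.
EOQ at $90.80 = 428.8 (feasible in tier 1): TC = 60,700×$90.80 + (60,700/428.8)×33 + (428.8/2)×0.24×$90.80 = $5,520,903.61.
EOQ at $79.11 = 459.4 < 790, so use break Q=790: TC = 60,700×$79.11 + (60,700/790.0)×33 + (790.0/2)×0.24×$79.11 = $4,812,012.20.
Lowest total cost is $4,812,012.20 at Q = 790.0.

Q* ≈ 790 gearboxes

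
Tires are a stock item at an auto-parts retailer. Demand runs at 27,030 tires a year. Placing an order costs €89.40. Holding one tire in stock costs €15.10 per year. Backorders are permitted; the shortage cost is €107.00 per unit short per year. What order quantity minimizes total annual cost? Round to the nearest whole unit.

With planned backorders, Q* = √(2DS/H) · √((H+B)/B).
√(2DS/H) = √(2 × 27,030 × 89.4 / 15.1) = 565.742.
√((H+B)/B) = √((15.1+107)/107) = 1.0682.
Q* ≈ 604.344.

Q* ≈ 604 tires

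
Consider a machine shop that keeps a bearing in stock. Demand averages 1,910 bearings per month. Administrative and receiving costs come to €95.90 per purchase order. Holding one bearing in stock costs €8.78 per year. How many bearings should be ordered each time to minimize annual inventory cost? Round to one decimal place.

Annual demand D = 1,910 × 12 = 22,920.
EOQ = √(2DS / H) = √(2 × 22,920 × 95.9 / 8.78).
= √(4,396,056 / 8.78) = √500,689.7494 ≈ 707.594.

Q* ≈ 707.6 bearings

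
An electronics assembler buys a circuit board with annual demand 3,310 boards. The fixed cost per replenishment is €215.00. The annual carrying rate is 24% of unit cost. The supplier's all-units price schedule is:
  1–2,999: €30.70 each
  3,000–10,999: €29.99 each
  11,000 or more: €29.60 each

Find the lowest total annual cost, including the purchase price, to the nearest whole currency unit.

TC* ≈ €104,855

Holding cost per unit per year at price C is H = 0.24·C.
For each price level, check whether its EOQ is feasible; otherwise the best quantity at that price is the breakpoint.
EOQ at €30.70 = 439.5 (feasible in tier 1): TC = 3,310×€30.70 + (3,310/439.5)×215 + (439.5/2)×0.24×€30.70 = €104,855.34.
EOQ at €29.99 = 444.7 < 3000, so use break Q=3000: TC = 3,310×€29.99 + (3,310/3000.0)×215 + (3000.0/2)×0.24×€29.99 = €110,300.52.
EOQ at €29.60 = 447.6 < 11000, so use break Q=11000: TC = 3,310×€29.60 + (3,310/11000.0)×215 + (11000.0/2)×0.24×€29.60 = €137,112.70.
Lowest total cost among the candidates is at Q = 439.5.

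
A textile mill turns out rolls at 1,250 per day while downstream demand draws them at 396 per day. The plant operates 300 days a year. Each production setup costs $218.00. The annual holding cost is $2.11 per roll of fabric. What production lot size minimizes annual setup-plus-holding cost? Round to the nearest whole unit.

Annual demand D = 396 × 300 = 118,800.
Production build-up factor (1 − d/p) = 1 − 396/1,250 = 0.6832.
Q* = √(2DS / (H(1 − d/p))) = √(2 × 118,800 × 218 / (2.11 × 0.6832)).
= √(51,796,800 / 1.4416) ≈ 5994.270.

Q* ≈ 5,994 rolls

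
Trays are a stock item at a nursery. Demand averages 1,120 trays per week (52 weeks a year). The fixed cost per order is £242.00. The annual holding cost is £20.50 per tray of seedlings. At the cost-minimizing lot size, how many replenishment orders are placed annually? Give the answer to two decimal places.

Annual demand D = 1,120 × 52 = 58,240.
The optimal lot size = √(2DS/H) = √(2 × 58,240 × 242 / 20.5) ≈ 1172.62.
Orders per year = D / Q* = 58,240 / 1172.62 ≈ 49.667.

N ≈ 49.67 orders per year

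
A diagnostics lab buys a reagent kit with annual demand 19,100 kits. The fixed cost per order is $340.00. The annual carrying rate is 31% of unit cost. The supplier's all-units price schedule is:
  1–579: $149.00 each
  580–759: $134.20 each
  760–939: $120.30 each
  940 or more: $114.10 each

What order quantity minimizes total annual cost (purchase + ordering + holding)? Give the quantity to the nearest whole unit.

Holding cost per unit per year at price C is H = 0.31·C.
For each price level, check whether its EOQ is feasible; otherwise the best quantity at that price is the breakpoint.
EOQ at $149.00 = 530.3 (feasible in tier 1): TC = 19,100×$149.00 + (19,100/530.3)×340 + (530.3/2)×0.31×$149.00 = $2,870,393.18.
EOQ at $134.20 = 558.7 < 580, so use break Q=580: TC = 19,100×$134.20 + (19,100/580.0)×340 + (580.0/2)×0.31×$134.20 = $2,586,481.13.
EOQ at $120.30 = 590.1 < 760, so use break Q=760: TC = 19,100×$120.30 + (19,100/760.0)×340 + (760.0/2)×0.31×$120.30 = $2,320,446.08.
EOQ at $114.10 = 606.0 < 940, so use break Q=940: TC = 19,100×$114.10 + (19,100/940.0)×340 + (940.0/2)×0.31×$114.10 = $2,202,842.88.
Lowest total cost is $2,202,842.88 at Q = 940.0.

Q* ≈ 940 kits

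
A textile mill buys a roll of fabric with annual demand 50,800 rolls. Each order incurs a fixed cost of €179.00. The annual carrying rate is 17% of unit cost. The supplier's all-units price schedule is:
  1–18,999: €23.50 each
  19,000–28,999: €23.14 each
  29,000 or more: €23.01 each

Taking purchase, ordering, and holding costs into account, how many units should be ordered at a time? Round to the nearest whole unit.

Holding cost per unit per year at price C is H = 0.17·C.
For each price level, check whether its EOQ is feasible; otherwise the best quantity at that price is the breakpoint.
EOQ at €23.50 = 2133.6 (feasible in tier 1): TC = 50,800×€23.50 + (50,800/2133.6)×179 + (2133.6/2)×0.17×€23.50 = €1,202,323.77.
EOQ at €23.14 = 2150.1 < 19000, so use break Q=19000: TC = 50,800×€23.14 + (50,800/19000.0)×179 + (19000.0/2)×0.17×€23.14 = €1,213,361.69.
EOQ at €23.01 = 2156.2 < 29000, so use break Q=29000: TC = 50,800×€23.01 + (50,800/29000.0)×179 + (29000.0/2)×0.17×€23.01 = €1,225,941.21.
Lowest total cost is €1,202,323.77 at Q = 2133.6.

Q* ≈ 2,134 rolls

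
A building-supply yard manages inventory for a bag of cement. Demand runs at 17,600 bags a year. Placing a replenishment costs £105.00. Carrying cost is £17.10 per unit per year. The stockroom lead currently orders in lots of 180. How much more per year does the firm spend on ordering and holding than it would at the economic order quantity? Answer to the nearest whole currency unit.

EOQ = √(2DS/H) = √(2 × 17,600 × 105 / 17.1) ≈ 464.91.
Cost at Q* = (D/Q*)S + (Q*/2)H = √(2DSH) ≈ £7,949.94.
Cost at Q = 180: (17,600/180)×105 + (180/2)×17.1 = £10,266.67 + £1,539.00 = £11,805.67.
Excess = £11,805.67 − £7,949.94 = £3,855.72.

Extra cost ≈ £3,856 per year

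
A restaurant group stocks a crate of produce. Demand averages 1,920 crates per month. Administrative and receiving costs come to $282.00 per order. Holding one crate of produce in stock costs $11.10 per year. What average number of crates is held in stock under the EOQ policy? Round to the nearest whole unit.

Annual demand D = 1,920 × 12 = 23,040.
EOQ = √(2DS/H) = √(2 × 23,040 × 282 / 11.1) ≈ 1081.98.
Average inventory = Q*/2 ≈ 1081.98 / 2 = 540.990.

Average inventory ≈ 541 crates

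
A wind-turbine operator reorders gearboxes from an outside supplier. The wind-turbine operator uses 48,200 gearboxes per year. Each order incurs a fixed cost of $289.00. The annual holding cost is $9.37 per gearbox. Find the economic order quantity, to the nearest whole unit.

Q* ≈ 1,724 gearboxes

EOQ = √(2DS / H) = √(2 × 48,200 × 289 / 9.37).
= √(27,859,600 / 9.37) = √2,973,276.4141 ≈ 1724.319.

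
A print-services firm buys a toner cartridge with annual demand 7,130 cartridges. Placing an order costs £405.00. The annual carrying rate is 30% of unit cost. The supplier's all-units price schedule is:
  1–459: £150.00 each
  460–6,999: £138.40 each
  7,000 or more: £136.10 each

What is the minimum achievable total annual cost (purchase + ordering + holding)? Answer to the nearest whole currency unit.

Holding cost per unit per year at price C is H = 0.30·C.
Candidates are each tier's EOQ (if it falls in that tier) and each price-break quantity.
EOQ at £150.00 = 358.2 (feasible in tier 1): TC = 7,130×£150.00 + (7,130/358.2)×405 + (358.2/2)×0.30×£150.00 = £1,085,621.06.
EOQ at £138.40 = 373.0 < 460, so use break Q=460: TC = 7,130×£138.40 + (7,130/460.0)×405 + (460.0/2)×0.30×£138.40 = £1,002,619.10.
EOQ at £136.10 = 376.1 < 7000, so use break Q=7000: TC = 7,130×£136.10 + (7,130/7000.0)×405 + (7000.0/2)×0.30×£136.10 = £1,113,710.52.
Lowest total cost among the candidates is at Q = 460.0.

TC* ≈ £1,002,619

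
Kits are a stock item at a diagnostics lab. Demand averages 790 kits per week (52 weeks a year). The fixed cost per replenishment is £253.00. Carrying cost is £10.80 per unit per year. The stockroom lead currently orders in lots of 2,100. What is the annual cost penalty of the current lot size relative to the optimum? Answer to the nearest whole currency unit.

Annual demand D = 790 × 52 = 41,080.
EOQ = √(2DS/H) = √(2 × 41,080 × 253 / 10.8) ≈ 1387.33.
Cost at Q* = (D/Q*)S + (Q*/2)H = √(2DSH) ≈ £14,983.12.
Cost at Q = 2,100: (41,080/2,100)×253 + (2,100/2)×10.8 = £4,949.16 + £11,340.00 = £16,289.16.
Excess = £16,289.16 − £14,983.12 = £1,306.04.

Extra cost ≈ £1,306 per year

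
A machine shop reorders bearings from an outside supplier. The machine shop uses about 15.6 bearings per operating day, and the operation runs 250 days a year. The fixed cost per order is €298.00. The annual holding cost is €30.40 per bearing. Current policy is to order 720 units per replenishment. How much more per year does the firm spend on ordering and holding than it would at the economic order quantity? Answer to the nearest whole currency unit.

Annual demand D = 15.6 × 250 = 3,900.
EOQ = √(2DS/H) = √(2 × 3,900 × 298 / 30.4) ≈ 276.51.
Cost at Q* = (D/Q*)S + (Q*/2)H = √(2DSH) ≈ €8,406.05.
Cost at Q = 720: (3,900/720)×298 + (720/2)×30.4 = €1,614.17 + €10,944.00 = €12,558.17.
Excess = €12,558.17 − €8,406.05 = €4,152.11.

Extra cost ≈ €4,152 per year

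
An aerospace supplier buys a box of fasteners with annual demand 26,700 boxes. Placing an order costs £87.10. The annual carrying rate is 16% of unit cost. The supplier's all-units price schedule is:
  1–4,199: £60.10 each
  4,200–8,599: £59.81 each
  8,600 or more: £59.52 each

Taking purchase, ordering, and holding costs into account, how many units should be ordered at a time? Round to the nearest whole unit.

Q* ≈ 695 boxes

Holding cost per unit per year at price C is H = 0.16·C.
Candidates are each tier's EOQ (if it falls in that tier) and each price-break quantity.
EOQ at £60.10 = 695.5 (feasible in tier 1): TC = 26,700×£60.10 + (26,700/695.5)×87.1 + (695.5/2)×0.16×£60.10 = £1,611,357.70.
EOQ at £59.81 = 697.2 < 4200, so use break Q=4200: TC = 26,700×£59.81 + (26,700/4200.0)×87.1 + (4200.0/2)×0.16×£59.81 = £1,617,576.87.
EOQ at £59.52 = 698.9 < 8600, so use break Q=8600: TC = 26,700×£59.52 + (26,700/8600.0)×87.1 + (8600.0/2)×0.16×£59.52 = £1,630,404.18.
Lowest total cost is £1,611,357.70 at Q = 695.5.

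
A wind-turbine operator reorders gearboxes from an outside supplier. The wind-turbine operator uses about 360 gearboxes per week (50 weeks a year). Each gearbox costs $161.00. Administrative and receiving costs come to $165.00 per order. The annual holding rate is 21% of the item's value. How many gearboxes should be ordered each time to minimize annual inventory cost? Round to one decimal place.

Annual demand D = 360 × 50 = 18,000.
Holding cost H = 0.21 × $161.00 = $33.8100 per unit per year.
EOQ = √(2DS / H) = √(2 × 18,000 × 165 / 33.81).
= √(5,940,000 / 33.81) = √175,687.6664 ≈ 419.151.

Q* ≈ 419.2 gearboxes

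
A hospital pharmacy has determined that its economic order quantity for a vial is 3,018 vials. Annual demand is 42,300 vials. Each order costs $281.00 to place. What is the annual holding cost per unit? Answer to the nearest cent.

Invert the EOQ relation Q*² = 2DS/H.
From Q* = √(2DS/H): H = 2DS / Q*² = 2 × 42,300 × 281 / 3,018² = 2.6100.

H ≈ $2.61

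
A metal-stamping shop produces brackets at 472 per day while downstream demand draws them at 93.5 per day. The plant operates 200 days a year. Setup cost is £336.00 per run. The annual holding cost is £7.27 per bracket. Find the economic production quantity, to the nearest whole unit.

Q* ≈ 1,468 brackets

Annual demand D = 93.5 × 200 = 18,700.
Production build-up factor (1 − d/p) = 1 − 93.5/472 = 0.8019.
Q* = √(2DS / (H(1 − d/p))) = √(2 × 18,700 × 336 / (7.27 × 0.8019)).
= √(12,566,400 / 5.8299) ≈ 1468.170.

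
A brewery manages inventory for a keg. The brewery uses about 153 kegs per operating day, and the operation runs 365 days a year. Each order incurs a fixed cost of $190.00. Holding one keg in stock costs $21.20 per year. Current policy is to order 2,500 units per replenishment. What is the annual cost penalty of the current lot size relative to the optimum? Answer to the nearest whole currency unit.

Annual demand D = 153 × 365 = 55,845.
EOQ = √(2DS/H) = √(2 × 55,845 × 190 / 21.2) ≈ 1000.50.
Cost at Q* = (D/Q*)S + (Q*/2)H = √(2DSH) ≈ $21,210.55.
Cost at Q = 2,500: (55,845/2,500)×190 + (2,500/2)×21.2 = $4,244.22 + $26,500.00 = $30,744.22.
Excess = $30,744.22 − $21,210.55 = $9,533.67.

Extra cost ≈ $9,534 per year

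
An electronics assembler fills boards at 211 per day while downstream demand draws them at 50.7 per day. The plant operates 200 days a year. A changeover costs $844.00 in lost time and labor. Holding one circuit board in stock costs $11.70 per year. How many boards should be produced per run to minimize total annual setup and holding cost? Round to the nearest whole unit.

Annual demand D = 50.7 × 200 = 10,140.
Production build-up factor (1 − d/p) = 1 − 50.7/211 = 0.7597.
Q* = √(2DS / (H(1 − d/p))) = √(2 × 10,140 × 844 / (11.7 × 0.7597)).
= √(17,116,320 / 8.8887) ≈ 1387.672.

Q* ≈ 1,388 boards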